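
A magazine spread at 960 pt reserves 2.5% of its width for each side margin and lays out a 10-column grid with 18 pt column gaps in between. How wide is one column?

75 pt

960 × (1 − 2·2.5%) = 960 × 95% = 912 pt for the columns.
Subtracting 9 column gaps of 18 leaves 750 for 10 columns, so c = 75 pt.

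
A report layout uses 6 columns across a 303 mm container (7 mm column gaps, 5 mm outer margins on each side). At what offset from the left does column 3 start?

105 mm

Take off 10 mm of margins, leaving 293 mm.
293 − 5·7 = 258; ÷6 gives c = 43 mm.
Each column+gutter stride is 50 mm; 2 of them past the 5 mm margin is 5 + 100 = 105 mm.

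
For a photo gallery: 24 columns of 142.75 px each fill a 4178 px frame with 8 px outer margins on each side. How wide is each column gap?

Content width = 4178 − 2·8 = 4162 px.
24 columns take 24·142.75 = 3426 px; remaining 736 splits into 23 column gaps.
g = 736 / 23 = 32 px.

32 px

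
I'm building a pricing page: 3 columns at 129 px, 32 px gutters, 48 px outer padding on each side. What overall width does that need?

547 px

Total width: 2·48 + 3·129 + 2·32 = 547 px.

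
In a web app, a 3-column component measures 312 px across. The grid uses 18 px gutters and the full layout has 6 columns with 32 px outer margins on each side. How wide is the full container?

3c + 2·18 = 312 → 3c = 276 → c = 92 px.
Total width: 2·32 + 6·92 + 5·18 = 706 px.

706 px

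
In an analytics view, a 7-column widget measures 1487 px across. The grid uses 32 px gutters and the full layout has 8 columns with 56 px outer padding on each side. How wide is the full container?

Subtracting 6 gutters of 32 leaves 1295 for 7 columns, so c = 185 px.
Adding margins, columns and gutters: 112 + 1480 + 224 = 1816 px.

1816 px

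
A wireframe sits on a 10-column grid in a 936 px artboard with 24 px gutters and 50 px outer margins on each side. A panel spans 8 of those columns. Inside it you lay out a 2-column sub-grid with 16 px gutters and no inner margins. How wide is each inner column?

Inside the margins: 936 − 100 = 836 px.
836 − 9·24 = 620; ÷10 gives c = 62 px.
8 columns plus 7 gutters: 496 + 168 = 664 px.
2d + 1·16 = 664 → 2d = 648 → d = 324 px.

324 px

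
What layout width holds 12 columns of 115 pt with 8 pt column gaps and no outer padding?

Summing: 1380 + 88 = 1468 pt.

1468 pt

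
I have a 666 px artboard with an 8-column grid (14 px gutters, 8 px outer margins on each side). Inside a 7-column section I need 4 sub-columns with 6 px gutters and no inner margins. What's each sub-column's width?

Subtract both margins: 666 − 2·8 = 650 px.
8 columns + 7 gutters: 8c + 7·14 = 650.
8c = 650 − 98 = 552, so c = 69 px.
7-column span = 7·69 + 6·14 = 567 px.
4d + 3·6 = 567 → 4d = 549 → d = 137.25 px.

137.25 px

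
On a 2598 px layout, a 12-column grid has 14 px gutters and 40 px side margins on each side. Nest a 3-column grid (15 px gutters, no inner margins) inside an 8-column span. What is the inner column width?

Inside the margins: 2598 − 80 = 2518 px.
2518 − 11·14 = 2364; ÷12 gives c = 197 px.
8 columns plus 7 gutters: 1576 + 98 = 1674 px.
1674 − 2·15 = 1644; ÷3 gives d = 548 px.

548 px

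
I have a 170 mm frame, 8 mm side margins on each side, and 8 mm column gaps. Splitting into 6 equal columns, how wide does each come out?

19 mm

Take off 16 mm of margins, leaving 154 mm.
154 − 5·8 = 114; ÷6 gives c = 19 mm.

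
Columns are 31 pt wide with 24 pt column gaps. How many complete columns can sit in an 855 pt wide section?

15 columns

15 columns: 15·31 + 14·24 = 801 pt ≤ 855.
16 columns: 856 pt > 855. So 15.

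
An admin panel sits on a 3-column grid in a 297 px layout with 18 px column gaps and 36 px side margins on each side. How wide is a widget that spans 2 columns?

144 px

Subtract both margins: 297 − 2·36 = 225 px.
3c + 2·18 = 225 → 3c = 189 → c = 63 px.
2-column span = 2·63 + 1·18 = 144 px.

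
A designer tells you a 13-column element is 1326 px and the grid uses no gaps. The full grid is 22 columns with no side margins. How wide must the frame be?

2244 px

1326 / 13 = 102 px per column.
Total width: 22·102 = 2244 px.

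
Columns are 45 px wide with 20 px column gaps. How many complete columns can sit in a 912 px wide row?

Each extra column adds 45 + 20 = 65 px.
(912 + 20) / 65 = 14.34, so 14 columns fit.

14 columns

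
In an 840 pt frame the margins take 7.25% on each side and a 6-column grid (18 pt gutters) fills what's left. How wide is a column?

104.7 pt

Margins: 7.25% × 840 = 60.9 pt each, so content = 840 − 121.8 = 718.2 pt.
6c + 5·18 = 718.2 → 6c = 628.2 → c = 104.7 pt.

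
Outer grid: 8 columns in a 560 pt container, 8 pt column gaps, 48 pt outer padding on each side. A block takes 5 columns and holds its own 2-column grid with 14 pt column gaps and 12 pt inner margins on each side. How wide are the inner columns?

Outer content = 560 − 2·48 = 464 pt.
8 columns + 7 column gaps: 8c + 7·8 = 464.
8c = 464 − 56 = 408, so c = 51 pt.
5-column span = 5·51 + 4·8 = 287 pt.
Inner content = 287 − 2·12 = 263 pt.
263 − 1·14 = 249; ÷2 gives d = 124.5 pt.

124.5 pt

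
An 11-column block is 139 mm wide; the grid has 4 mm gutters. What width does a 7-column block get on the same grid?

11 columns + 10 gutters: 11c + 10·4 = 139.
11c = 139 − 40 = 99, so c = 9 mm.
7-column span = 7·9 + 6·4 = 87 mm.

87 mm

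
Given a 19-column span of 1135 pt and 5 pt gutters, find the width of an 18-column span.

1075 pt

19c + 18·5 = 1135 → 19c = 1045 → c = 55 pt.
18 columns plus 17 gutters: 990 + 85 = 1075 pt.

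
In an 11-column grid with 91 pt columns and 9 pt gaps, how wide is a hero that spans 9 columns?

9 columns plus 8 gaps: 819 + 72 = 891 pt.

891 pt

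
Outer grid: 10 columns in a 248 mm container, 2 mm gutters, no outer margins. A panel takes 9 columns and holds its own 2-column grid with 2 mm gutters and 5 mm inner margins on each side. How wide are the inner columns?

10 columns + 9 gutters: 10c + 9·2 = 248.
10c = 248 − 18 = 230, so c = 23 mm.
9 columns plus 8 gutters: 207 + 16 = 223 mm.
Inner content = 223 − 2·5 = 213 mm.
Subtracting 1 gutter of 2 leaves 211 for 2 columns, so d = 105.5 mm.

105.5 mm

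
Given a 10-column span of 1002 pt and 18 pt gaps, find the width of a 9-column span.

1002 − 9·18 = 840; ÷10 gives c = 84 pt.
Span of 9: 9·84 + 8·18 = 756 + 144 = 900 pt.

900 pt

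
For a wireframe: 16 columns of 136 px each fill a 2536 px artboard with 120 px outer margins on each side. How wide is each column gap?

8 px

Inside the margins: 2536 − 240 = 2296 px.
16·136 + 15g = 2296 → 15g = 120 → g = 8 px.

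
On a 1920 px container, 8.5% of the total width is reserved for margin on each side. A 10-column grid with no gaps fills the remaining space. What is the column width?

159.36 px

1920 × (1 − 2·8.5%) = 1920 × 83% = 1593.6 px for the columns.
1593.6 / 10 = 159.36 px per column.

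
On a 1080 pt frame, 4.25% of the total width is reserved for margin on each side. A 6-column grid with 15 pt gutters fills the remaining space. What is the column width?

1080 × (1 − 2·4.25%) = 1080 × 91.5% = 988.2 pt for the columns.
988.2 − 5·15 = 913.2; ÷6 gives c = 152.2 pt.

152.2 pt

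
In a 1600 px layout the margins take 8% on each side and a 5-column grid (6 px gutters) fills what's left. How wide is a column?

Margins: 8% × 1600 = 128 px each, so content = 1600 − 256 = 1344 px.
1344 − 4·6 = 1320; ÷5 gives c = 264 px.

264 px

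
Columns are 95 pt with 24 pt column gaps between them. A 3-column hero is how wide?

3-column span = 3·95 + 2·24 = 333 pt.

333 pt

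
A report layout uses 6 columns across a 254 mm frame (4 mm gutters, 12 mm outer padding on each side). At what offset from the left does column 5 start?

168 mm

Subtract both margins: 254 − 2·12 = 230 mm.
230 − 5·4 = 210; ÷6 gives c = 35 mm.
Before column 5: the margin + 4 columns + 4 gutters.
Offset = 12 + 4·(35 + 4) = 12 + 156 = 168 mm.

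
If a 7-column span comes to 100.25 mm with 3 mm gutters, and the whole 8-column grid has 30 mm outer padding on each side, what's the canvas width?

Subtracting 6 gutters of 3 leaves 82.25 for 7 columns, so c = 11.75 mm.
Adding margins, columns and gutters: 60 + 94 + 21 = 175 mm.

175 mm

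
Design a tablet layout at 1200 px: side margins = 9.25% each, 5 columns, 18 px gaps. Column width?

Each margin = 9.25% of 1200 = 111 px; content = 1200 − 2·111 = 978 px.
5c + 4·18 = 978 → 5c = 906 → c = 181.2 px.

181.2 px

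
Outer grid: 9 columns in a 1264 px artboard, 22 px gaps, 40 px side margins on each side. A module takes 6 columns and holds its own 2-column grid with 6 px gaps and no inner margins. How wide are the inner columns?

388 px

Inside the margins: 1264 − 80 = 1184 px.
9 columns + 8 gaps: 9c + 8·22 = 1184.
9c = 1184 − 176 = 1008, so c = 112 px.
6 columns plus 5 gaps: 672 + 110 = 782 px.
Subtracting 1 gap of 6 leaves 776 for 2 columns, so d = 388 px.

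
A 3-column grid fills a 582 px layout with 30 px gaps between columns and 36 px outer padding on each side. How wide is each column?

Take off 72 px of margins, leaving 510 px.
510 − 2·30 = 450; ÷3 gives c = 150 px.

150 px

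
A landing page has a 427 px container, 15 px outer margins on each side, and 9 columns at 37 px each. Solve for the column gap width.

8 px

Subtract both margins: 427 − 2·15 = 397 px.
9 columns take 9·37 = 333 px; remaining 64 splits into 8 column gaps.
g = 64 / 8 = 8 px.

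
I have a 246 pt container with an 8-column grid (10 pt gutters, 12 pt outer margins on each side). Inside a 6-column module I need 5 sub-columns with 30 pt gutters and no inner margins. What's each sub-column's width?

Subtract both margins: 246 − 2·12 = 222 pt.
8c + 7·10 = 222 → 8c = 152 → c = 19 pt.
6-column span = 6·19 + 5·10 = 164 pt.
5 columns + 4 gutters: 5d + 4·30 = 164.
5d = 164 − 120 = 44, so d = 8.8 pt.

8.8 pt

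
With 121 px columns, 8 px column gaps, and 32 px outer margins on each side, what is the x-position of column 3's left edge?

290 px

Column 3 starts at margin + 2·(column + gutter) = 32 + 2·129 = 290 px.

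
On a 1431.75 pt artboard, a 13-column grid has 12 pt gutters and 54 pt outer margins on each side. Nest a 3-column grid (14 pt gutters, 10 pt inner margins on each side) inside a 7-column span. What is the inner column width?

219.75 pt

Outer content = 1431.75 − 2·54 = 1323.75 pt.
1323.75 − 12·12 = 1179.75; ÷13 gives c = 90.75 pt.
Span of 7: 7·90.75 + 6·12 = 635.25 + 72 = 707.25 pt.
Inner content = 707.25 − 2·10 = 687.25 pt.
Subtracting 2 gutters of 14 leaves 659.25 for 3 columns, so d = 219.75 pt.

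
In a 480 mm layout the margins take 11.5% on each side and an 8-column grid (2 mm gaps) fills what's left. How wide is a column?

Margins: 11.5% × 480 = 55.2 mm each, so content = 480 − 110.4 = 369.6 mm.
Subtracting 7 gaps of 2 leaves 355.6 for 8 columns, so c = 44.45 mm.

44.45 mm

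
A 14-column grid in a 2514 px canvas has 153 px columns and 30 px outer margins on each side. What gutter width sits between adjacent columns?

Take off 60 px of margins, leaving 2454 px.
14·153 + 13g = 2454 → 13g = 312 → g = 24 px.

24 px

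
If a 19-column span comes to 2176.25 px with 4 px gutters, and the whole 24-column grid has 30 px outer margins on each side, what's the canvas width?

2810 px

Subtracting 18 gutters of 4 leaves 2104.25 for 19 columns, so c = 110.75 px.
Total width: 2·30 + 24·110.75 + 23·4 = 2810 px.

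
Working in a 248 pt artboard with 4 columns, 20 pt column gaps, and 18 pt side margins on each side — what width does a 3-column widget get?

Take off 36 pt of margins, leaving 212 pt.
Subtracting 3 column gaps of 20 leaves 152 for 4 columns, so c = 38 pt.
Span of 3: 3·38 + 2·20 = 114 + 40 = 154 pt.

154 pt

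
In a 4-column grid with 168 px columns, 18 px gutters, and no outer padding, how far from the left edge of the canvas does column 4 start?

558 px

No margin, so column 4 starts at 3·(column + gutter) = 3·186 = 558 px.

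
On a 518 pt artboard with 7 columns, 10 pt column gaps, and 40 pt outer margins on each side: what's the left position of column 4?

232 pt

Inside the margins: 518 − 80 = 438 pt.
7c + 6·10 = 438 → 7c = 378 → c = 54 pt.
Each column+gutter stride is 64 pt; 3 of them past the 40 pt margin is 40 + 192 = 232 pt.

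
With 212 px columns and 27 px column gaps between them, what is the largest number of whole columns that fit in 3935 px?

16 columns

16 columns: 16·212 + 15·27 = 3797 px ≤ 3935.
17 columns: 4036 px > 3935. So 16.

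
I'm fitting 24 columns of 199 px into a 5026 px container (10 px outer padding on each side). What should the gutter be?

Content width = 5026 − 2·10 = 5006 px.
Columns use 4776 px, leaving 230 px across 23 gutters = 10 px each.

10 px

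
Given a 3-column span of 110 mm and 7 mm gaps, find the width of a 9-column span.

344 mm

3 columns + 2 gaps: 3c + 2·7 = 110.
3c = 110 − 14 = 96, so c = 32 mm.
Span of 9: 9·32 + 8·7 = 288 + 56 = 344 mm.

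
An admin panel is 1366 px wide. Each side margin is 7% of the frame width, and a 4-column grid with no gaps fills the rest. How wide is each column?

293.69 px

Margins: 7% × 1366 = 95.62 px each, so content = 1366 − 191.24 = 1174.76 px.
1174.76 / 4 = 293.69 px per column.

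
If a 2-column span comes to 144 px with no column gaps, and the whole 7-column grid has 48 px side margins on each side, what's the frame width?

600 px

With no column gaps, each column is 144/2 = 72 px.
Frame = 2·48 + 7·72 = 96 + 504 = 600 px.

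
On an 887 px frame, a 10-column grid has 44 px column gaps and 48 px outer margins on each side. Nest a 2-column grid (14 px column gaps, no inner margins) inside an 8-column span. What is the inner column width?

Subtract both margins: 887 − 2·48 = 791 px.
10 columns + 9 column gaps: 10c + 9·44 = 791.
10c = 791 − 396 = 395, so c = 39.5 px.
8 columns plus 7 column gaps: 316 + 308 = 624 px.
2 columns + 1 column gap: 2d + 1·14 = 624.
2d = 624 − 14 = 610, so d = 305 px.

305 px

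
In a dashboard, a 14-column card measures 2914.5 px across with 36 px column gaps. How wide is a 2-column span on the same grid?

Subtracting 13 column gaps of 36 leaves 2446.5 for 14 columns, so c = 174.75 px.
Span of 2: 2·174.75 + 1·36 = 349.5 + 36 = 385.5 px.

385.5 px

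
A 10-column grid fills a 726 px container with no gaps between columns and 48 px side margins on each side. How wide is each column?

Content width = 726 − 2·48 = 630 px.
630 / 10 = 63 px per column.

63 px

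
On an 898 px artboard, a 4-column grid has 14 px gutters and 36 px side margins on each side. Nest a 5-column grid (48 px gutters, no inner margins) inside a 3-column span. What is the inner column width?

84.8 px

Subtract both margins: 898 − 2·36 = 826 px.
826 − 3·14 = 784; ÷4 gives c = 196 px.
Span of 3: 3·196 + 2·14 = 588 + 28 = 616 px.
5 columns + 4 gutters: 5d + 4·48 = 616.
5d = 616 − 192 = 424, so d = 84.8 px.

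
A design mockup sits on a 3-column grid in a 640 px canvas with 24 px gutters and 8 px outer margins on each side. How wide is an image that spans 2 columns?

Subtract both margins: 640 − 2·8 = 624 px.
3 columns + 2 gutters: 3c + 2·24 = 624.
3c = 624 − 48 = 576, so c = 192 px.
2 columns plus 1 gutter: 384 + 24 = 408 px.

408 px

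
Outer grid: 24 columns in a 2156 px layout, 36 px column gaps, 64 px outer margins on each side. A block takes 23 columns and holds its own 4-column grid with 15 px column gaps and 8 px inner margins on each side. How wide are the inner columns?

Take off 128 px of margins, leaving 2028 px.
24c + 23·36 = 2028 → 24c = 1200 → c = 50 px.
23-column span = 23·50 + 22·36 = 1942 px.
Inner content = 1942 − 2·8 = 1926 px.
Subtracting 3 column gaps of 15 leaves 1881 for 4 columns, so d = 470.25 px.

470.25 px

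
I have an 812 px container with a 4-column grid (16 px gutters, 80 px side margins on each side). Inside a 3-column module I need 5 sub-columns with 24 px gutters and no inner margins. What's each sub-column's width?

77.8 px

Take off 160 px of margins, leaving 652 px.
652 − 3·16 = 604; ÷4 gives c = 151 px.
3-column span = 3·151 + 2·16 = 485 px.
5d + 4·24 = 485 → 5d = 389 → d = 77.8 px.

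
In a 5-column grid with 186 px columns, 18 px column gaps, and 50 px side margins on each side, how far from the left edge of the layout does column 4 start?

Each column+gutter stride is 204 px; 3 of them past the 50 px margin is 50 + 612 = 662 px.

662 px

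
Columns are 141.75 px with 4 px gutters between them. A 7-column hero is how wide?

7 columns plus 6 gutters: 992.25 + 24 = 1016.25 px.

1016.25 px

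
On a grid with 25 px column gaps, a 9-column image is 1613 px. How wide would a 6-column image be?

Subtracting 8 column gaps of 25 leaves 1413 for 9 columns, so c = 157 px.
Span of 6: 6·157 + 5·25 = 942 + 125 = 1067 px.

1067 px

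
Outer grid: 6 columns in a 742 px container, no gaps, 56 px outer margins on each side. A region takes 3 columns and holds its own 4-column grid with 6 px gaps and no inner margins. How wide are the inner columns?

Inside the margins: 742 − 112 = 630 px.
6c = 630 → c = 105 px.
With no gaps, 3 columns span 3·105 = 315 px.
4 columns + 3 gaps: 4d + 3·6 = 315.
4d = 315 − 18 = 297, so d = 74.25 px.

74.25 px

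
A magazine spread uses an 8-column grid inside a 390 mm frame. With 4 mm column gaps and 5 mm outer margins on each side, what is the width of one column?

Content width = 390 − 2·5 = 380 mm.
8c + 7·4 = 380 → 8c = 352 → c = 44 mm.

44 mm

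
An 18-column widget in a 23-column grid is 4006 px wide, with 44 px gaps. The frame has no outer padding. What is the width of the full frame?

18c + 17·44 = 4006 → 18c = 3258 → c = 181 px.
Frame = 23·181 + 22·44 = 4163 + 968 = 5131 px.

5131 px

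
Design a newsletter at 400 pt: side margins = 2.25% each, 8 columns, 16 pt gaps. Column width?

Each margin = 2.25% of 400 = 9 pt; content = 400 − 2·9 = 382 pt.
8c + 7·16 = 382 → 8c = 270 → c = 33.75 pt.

33.75 pt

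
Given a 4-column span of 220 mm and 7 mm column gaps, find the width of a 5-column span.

220 − 3·7 = 199; ÷4 gives c = 49.75 mm.
5-column span = 5·49.75 + 4·7 = 276.75 mm.

276.75 mm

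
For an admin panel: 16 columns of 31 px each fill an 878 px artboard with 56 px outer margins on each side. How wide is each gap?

18 px

Inside the margins: 878 − 112 = 766 px.
16 columns take 16·31 = 496 px; remaining 270 splits into 15 gaps.
g = 270 / 15 = 18 px.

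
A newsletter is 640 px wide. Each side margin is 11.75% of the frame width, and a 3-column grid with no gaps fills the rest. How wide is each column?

640 × (1 − 2·11.75%) = 640 × 76.5% = 489.6 px for the columns.
With no gaps, each column is 489.6/3 = 163.2 px.

163.2 px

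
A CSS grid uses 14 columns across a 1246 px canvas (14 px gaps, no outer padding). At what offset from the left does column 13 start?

1080 px

14 columns + 13 gaps: 14c + 13·14 = 1246.
14c = 1246 − 182 = 1064, so c = 76 px.
No margin, so column 13 starts at 12·(column + gutter) = 12·90 = 1080 px.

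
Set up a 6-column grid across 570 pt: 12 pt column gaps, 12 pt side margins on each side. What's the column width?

81 pt

Take off 24 pt of margins, leaving 546 pt.
6c + 5·12 = 546 → 6c = 486 → c = 81 pt.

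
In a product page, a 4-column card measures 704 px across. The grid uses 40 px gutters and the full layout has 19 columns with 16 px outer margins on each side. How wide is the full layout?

4c + 3·40 = 704 → 4c = 584 → c = 146 px.
Adding margins, columns and gutters: 32 + 2774 + 720 = 3526 px.

3526 px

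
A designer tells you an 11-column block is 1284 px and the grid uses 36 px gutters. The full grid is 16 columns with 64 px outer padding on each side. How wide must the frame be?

11 columns + 10 gutters: 11c + 10·36 = 1284.
11c = 1284 − 360 = 924, so c = 84 px.
Adding margins, columns and gutters: 128 + 1344 + 540 = 2012 px.

2012 px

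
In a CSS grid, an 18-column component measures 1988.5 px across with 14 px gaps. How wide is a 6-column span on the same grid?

Subtracting 17 gaps of 14 leaves 1750.5 for 18 columns, so c = 97.25 px.
6 columns plus 5 gaps: 583.5 + 70 = 653.5 px.

653.5 px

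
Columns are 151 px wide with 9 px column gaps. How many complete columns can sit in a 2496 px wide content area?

Each extra column adds 151 + 9 = 160 px.
(2496 + 9) / 160 = 15.66, so 15 columns fit.

15 columns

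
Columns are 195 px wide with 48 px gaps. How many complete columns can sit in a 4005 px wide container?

16 columns: 16·195 + 15·48 = 3840 px ≤ 4005.
17 columns: 4083 px > 4005. So 16.

16 columns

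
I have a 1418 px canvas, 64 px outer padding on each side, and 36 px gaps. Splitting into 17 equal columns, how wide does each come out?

Content width = 1418 − 2·64 = 1290 px.
17c + 16·36 = 1290 → 17c = 714 → c = 42 px.

42 px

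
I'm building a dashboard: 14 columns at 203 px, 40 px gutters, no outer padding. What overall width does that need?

Layout = 14·203 + 13·40 = 2842 + 520 = 3362 px.

3362 px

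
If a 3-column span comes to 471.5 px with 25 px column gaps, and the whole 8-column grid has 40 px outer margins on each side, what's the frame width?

3 columns + 2 column gaps: 3c + 2·25 = 471.5.
3c = 471.5 − 50 = 421.5, so c = 140.5 px.
Frame = 2·40 + 8·140.5 + 7·25 = 80 + 1124 + 175 = 1379 px.

1379 px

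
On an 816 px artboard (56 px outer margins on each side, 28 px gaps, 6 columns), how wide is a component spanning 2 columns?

216 px

Inside the margins: 816 − 112 = 704 px.
704 − 5·28 = 564; ÷6 gives c = 94 px.
Span of 2: 2·94 + 1·28 = 188 + 28 = 216 px.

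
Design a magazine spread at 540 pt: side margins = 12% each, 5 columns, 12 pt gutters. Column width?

72.48 pt

Margins: 12% × 540 = 64.8 pt each, so content = 540 − 129.6 = 410.4 pt.
5 columns + 4 gutters: 5c + 4·12 = 410.4.
5c = 410.4 − 48 = 362.4, so c = 72.48 pt.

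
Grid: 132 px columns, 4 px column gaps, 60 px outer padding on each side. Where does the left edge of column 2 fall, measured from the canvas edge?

Column 2 starts at margin + 1·(column + gutter) = 60 + 1·136 = 196 px.

196 px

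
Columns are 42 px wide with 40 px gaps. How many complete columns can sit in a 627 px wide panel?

8 columns

8 columns: 8·42 + 7·40 = 616 px ≤ 627.
9 columns: 698 px > 627. So 8.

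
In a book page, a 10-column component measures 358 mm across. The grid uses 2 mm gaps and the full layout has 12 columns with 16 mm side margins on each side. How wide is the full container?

462 mm

358 − 9·2 = 340; ÷10 gives c = 34 mm.
Container = 2·16 + 12·34 + 11·2 = 32 + 408 + 22 = 462 mm.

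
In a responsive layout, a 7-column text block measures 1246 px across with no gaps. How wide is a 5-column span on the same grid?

7c = 1246 → c = 178 px.
5-column span = 5·178 = 890 px.

890 px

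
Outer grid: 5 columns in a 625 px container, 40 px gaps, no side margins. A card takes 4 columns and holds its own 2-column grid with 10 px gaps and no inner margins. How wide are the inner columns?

Subtracting 4 gaps of 40 leaves 465 for 5 columns, so c = 93 px.
Span of 4: 4·93 + 3·40 = 372 + 120 = 492 px.
2 columns + 1 gap: 2d + 1·10 = 492.
2d = 492 − 10 = 482, so d = 241 px.

241 px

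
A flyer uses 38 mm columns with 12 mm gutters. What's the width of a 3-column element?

138 mm

3 columns plus 2 gutters: 114 + 24 = 138 mm.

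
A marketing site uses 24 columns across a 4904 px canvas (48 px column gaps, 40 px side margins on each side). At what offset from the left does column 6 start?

Take off 80 px of margins, leaving 4824 px.
24 columns + 23 column gaps: 24c + 23·48 = 4824.
24c = 4824 − 1104 = 3720, so c = 155 px.
Each column+gutter stride is 203 px; 5 of them past the 40 px margin is 40 + 1015 = 1055 px.

1055 px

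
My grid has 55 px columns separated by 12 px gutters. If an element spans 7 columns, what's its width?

7 columns plus 6 gutters: 385 + 72 = 457 px.

457 px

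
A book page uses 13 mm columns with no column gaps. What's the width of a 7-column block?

7-column span = 7·13 = 91 mm.

91 mm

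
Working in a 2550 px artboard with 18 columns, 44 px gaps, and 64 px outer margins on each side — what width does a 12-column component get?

1600 px

Subtract both margins: 2550 − 2·64 = 2422 px.
Subtracting 17 gaps of 44 leaves 1674 for 18 columns, so c = 93 px.
Span of 12: 12·93 + 11·44 = 1116 + 484 = 1600 px.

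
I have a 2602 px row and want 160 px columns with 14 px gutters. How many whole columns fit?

k columns need k·160 + (k−1)·14 = k·174 − 14.
k·174 − 14 ≤ 2602 → k ≤ 2616 / 174 ≈ 15.03, so k = 15.

15 columns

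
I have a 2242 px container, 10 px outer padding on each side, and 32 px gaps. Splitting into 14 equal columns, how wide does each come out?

129 px

Content width = 2242 − 2·10 = 2222 px.
14 columns + 13 gaps: 14c + 13·32 = 2222.
14c = 2222 − 416 = 1806, so c = 129 px.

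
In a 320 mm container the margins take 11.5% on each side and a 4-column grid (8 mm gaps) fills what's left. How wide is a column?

55.6 mm

Margins: 11.5% × 320 = 36.8 mm each, so content = 320 − 73.6 = 246.4 mm.
4c + 3·8 = 246.4 → 4c = 222.4 → c = 55.6 mm.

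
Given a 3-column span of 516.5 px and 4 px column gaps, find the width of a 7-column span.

3c + 2·4 = 516.5 → 3c = 508.5 → c = 169.5 px.
7-column span = 7·169.5 + 6·4 = 1210.5 px.

1210.5 px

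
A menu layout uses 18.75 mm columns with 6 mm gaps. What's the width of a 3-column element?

Span of 3: 3·18.75 + 2·6 = 56.25 + 12 = 68.25 mm.

68.25 mm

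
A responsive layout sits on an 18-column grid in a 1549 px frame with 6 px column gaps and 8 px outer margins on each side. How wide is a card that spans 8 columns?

678 px

Inside the margins: 1549 − 16 = 1533 px.
Subtracting 17 column gaps of 6 leaves 1431 for 18 columns, so c = 79.5 px.
8-column span = 8·79.5 + 7·6 = 678 px.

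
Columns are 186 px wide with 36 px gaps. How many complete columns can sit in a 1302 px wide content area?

k columns need k·186 + (k−1)·36 = k·222 − 36.
k·222 − 36 ≤ 1302 → k ≤ 1338 / 222 ≈ 6.03, so k = 6.

6 columns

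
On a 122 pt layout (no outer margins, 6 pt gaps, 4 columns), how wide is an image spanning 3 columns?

90 pt

Subtracting 3 gaps of 6 leaves 104 for 4 columns, so c = 26 pt.
3 columns plus 2 gaps: 78 + 12 = 90 pt.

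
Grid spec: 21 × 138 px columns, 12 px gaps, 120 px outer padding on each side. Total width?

3378 px

Total width: 2·120 + 21·138 + 20·12 = 3378 px.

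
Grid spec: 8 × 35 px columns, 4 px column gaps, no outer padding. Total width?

Artboard = 8·35 + 7·4 = 280 + 28 = 308 px.

308 px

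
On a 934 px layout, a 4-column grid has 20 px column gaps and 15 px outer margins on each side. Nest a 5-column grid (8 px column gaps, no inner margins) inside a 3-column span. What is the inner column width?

128.2 px

Outer content = 934 − 2·15 = 904 px.
Subtracting 3 column gaps of 20 leaves 844 for 4 columns, so c = 211 px.
Span of 3: 3·211 + 2·20 = 633 + 40 = 673 px.
Subtracting 4 column gaps of 8 leaves 641 for 5 columns, so d = 128.2 px.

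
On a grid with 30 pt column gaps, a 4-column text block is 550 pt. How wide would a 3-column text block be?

4 columns + 3 column gaps: 4c + 3·30 = 550.
4c = 550 − 90 = 460, so c = 115 pt.
Span of 3: 3·115 + 2·30 = 345 + 60 = 405 pt.

405 pt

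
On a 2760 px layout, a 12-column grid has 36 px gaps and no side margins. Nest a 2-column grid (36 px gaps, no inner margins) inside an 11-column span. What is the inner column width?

Subtracting 11 gaps of 36 leaves 2364 for 12 columns, so c = 197 px.
11 columns plus 10 gaps: 2167 + 360 = 2527 px.
2 columns + 1 gap: 2d + 1·36 = 2527.
2d = 2527 − 36 = 2491, so d = 1245.5 px.

1245.5 px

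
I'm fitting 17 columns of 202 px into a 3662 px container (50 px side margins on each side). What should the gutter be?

Inside the margins: 3662 − 100 = 3562 px.
Columns use 3434 px, leaving 128 px across 16 gutters = 8 px each.

8 px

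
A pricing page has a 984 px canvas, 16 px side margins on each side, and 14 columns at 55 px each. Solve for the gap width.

Inside the margins: 984 − 32 = 952 px.
14 columns take 14·55 = 770 px; remaining 182 splits into 13 gaps.
g = 182 / 13 = 14 px.

14 px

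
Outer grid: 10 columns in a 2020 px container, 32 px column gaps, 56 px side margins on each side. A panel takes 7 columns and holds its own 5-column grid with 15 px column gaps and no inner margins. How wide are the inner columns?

Outer content = 2020 − 2·56 = 1908 px.
10c + 9·32 = 1908 → 10c = 1620 → c = 162 px.
Span of 7: 7·162 + 6·32 = 1134 + 192 = 1326 px.
5d + 4·15 = 1326 → 5d = 1266 → d = 253.2 px.

253.2 px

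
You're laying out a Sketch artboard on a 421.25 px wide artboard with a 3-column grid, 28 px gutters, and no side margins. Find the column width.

121.75 px

421.25 − 2·28 = 365.25; ÷3 gives c = 121.75 px.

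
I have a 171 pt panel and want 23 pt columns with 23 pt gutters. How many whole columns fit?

4 columns

Each extra column adds 23 + 23 = 46 pt.
(171 + 23) / 46 = 4.22, so 4 columns fit.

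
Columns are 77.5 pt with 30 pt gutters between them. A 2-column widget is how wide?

185 pt

2 columns plus 1 gutter: 155 + 30 = 185 pt.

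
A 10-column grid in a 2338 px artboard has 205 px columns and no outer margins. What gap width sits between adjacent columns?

32 px

10·205 + 9g = 2338 → 9g = 288 → g = 32 px.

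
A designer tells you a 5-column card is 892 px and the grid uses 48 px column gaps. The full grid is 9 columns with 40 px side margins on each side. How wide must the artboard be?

1724 px

Subtracting 4 column gaps of 48 leaves 700 for 5 columns, so c = 140 px.
Total width: 2·40 + 9·140 + 8·48 = 1724 px.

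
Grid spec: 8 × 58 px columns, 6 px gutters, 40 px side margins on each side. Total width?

Canvas = 2·40 + 8·58 + 7·6 = 80 + 464 + 42 = 586 px.

586 px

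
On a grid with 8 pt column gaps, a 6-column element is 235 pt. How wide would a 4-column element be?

Subtracting 5 column gaps of 8 leaves 195 for 6 columns, so c = 32.5 pt.
4-column span = 4·32.5 + 3·8 = 154 pt.

154 pt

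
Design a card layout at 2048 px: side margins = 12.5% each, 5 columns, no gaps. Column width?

307.2 px

2048 × (1 − 2·12.5%) = 2048 × 75% = 1536 px for the columns.
1536 / 5 = 307.2 px per column.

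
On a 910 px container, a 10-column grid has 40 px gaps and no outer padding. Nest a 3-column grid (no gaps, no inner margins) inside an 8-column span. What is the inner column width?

240 px

910 − 9·40 = 550; ÷10 gives c = 55 px.
8 columns plus 7 gaps: 440 + 280 = 720 px.
With no gaps, each column is 720/3 = 240 px.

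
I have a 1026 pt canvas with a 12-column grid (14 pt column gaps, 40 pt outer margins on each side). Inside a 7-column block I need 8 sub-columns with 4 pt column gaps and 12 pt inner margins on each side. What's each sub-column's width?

61.75 pt

Inside the margins: 1026 − 80 = 946 pt.
12 columns + 11 column gaps: 12c + 11·14 = 946.
12c = 946 − 154 = 792, so c = 66 pt.
Span of 7: 7·66 + 6·14 = 462 + 84 = 546 pt.
Inner content = 546 − 2·12 = 522 pt.
522 − 7·4 = 494; ÷8 gives d = 61.75 pt.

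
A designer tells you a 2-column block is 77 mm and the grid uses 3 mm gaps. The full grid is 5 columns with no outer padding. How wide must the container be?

197 mm

77 − 1·3 = 74; ÷2 gives c = 37 mm.
Summing: 185 + 12 = 197 mm.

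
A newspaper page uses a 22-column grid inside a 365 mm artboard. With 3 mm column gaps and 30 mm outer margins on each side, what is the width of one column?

Content width = 365 − 2·30 = 305 mm.
22c + 21·3 = 305 → 22c = 242 → c = 11 mm.

11 mm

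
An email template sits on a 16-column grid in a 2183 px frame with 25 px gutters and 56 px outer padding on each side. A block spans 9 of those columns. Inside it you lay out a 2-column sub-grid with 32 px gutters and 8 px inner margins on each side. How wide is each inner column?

553 px

Subtract both margins: 2183 − 2·56 = 2071 px.
16c + 15·25 = 2071 → 16c = 1696 → c = 106 px.
Span of 9: 9·106 + 8·25 = 954 + 200 = 1154 px.
Inner content = 1154 − 2·8 = 1138 px.
Subtracting 1 gutter of 32 leaves 1106 for 2 columns, so d = 553 px.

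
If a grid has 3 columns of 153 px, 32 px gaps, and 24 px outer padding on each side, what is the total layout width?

571 px

Adding margins, columns and gutters: 48 + 459 + 64 = 571 px.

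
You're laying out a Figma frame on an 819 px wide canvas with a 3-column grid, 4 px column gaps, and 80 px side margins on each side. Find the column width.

217 px

Content width = 819 − 2·80 = 659 px.
3 columns + 2 column gaps: 3c + 2·4 = 659.
3c = 659 − 8 = 651, so c = 217 px.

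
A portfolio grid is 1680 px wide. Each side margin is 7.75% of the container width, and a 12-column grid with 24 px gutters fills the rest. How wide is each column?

1680 × (1 − 2·7.75%) = 1680 × 84.5% = 1419.6 px for the columns.
Subtracting 11 gutters of 24 leaves 1155.6 for 12 columns, so c = 96.3 px.

96.3 px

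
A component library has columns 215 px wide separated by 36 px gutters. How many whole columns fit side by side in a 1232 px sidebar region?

5 columns

5 columns: 5·215 + 4·36 = 1219 px ≤ 1232.
6 columns: 1470 px > 1232. So 5.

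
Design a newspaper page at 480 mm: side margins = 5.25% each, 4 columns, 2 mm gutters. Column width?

Margins: 5.25% × 480 = 25.2 mm each, so content = 480 − 50.4 = 429.6 mm.
Subtracting 3 gutters of 2 leaves 423.6 for 4 columns, so c = 105.9 mm.

105.9 mm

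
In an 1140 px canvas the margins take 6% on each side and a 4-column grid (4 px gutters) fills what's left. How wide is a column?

247.8 px

1140 × (1 − 2·6%) = 1140 × 88% = 1003.2 px for the columns.
Subtracting 3 gutters of 4 leaves 991.2 for 4 columns, so c = 247.8 px.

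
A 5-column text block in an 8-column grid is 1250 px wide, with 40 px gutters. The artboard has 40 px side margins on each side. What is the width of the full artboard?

Subtracting 4 gutters of 40 leaves 1090 for 5 columns, so c = 218 px.
Artboard = 2·40 + 8·218 + 7·40 = 80 + 1744 + 280 = 2104 px.

2104 px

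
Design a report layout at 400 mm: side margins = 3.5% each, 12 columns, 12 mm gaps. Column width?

20 mm

Each margin = 3.5% of 400 = 14 mm; content = 400 − 2·14 = 372 mm.
12c + 11·12 = 372 → 12c = 240 → c = 20 mm.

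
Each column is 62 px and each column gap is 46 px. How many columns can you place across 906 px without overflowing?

8 columns

Each extra column adds 62 + 46 = 108 px.
(906 + 46) / 108 = 8.81, so 8 columns fit.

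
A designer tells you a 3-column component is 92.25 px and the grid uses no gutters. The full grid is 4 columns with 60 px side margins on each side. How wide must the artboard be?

243 px

3c = 92.25 → c = 30.75 px.
Summing: 120 + 123 = 243 px.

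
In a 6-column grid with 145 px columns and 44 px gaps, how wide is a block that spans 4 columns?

Span of 4: 4·145 + 3·44 = 580 + 132 = 712 px.

712 px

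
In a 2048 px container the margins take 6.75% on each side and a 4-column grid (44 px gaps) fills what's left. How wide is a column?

409.88 px

Each margin = 6.75% of 2048 = 138.24 px; content = 2048 − 2·138.24 = 1771.52 px.
Subtracting 3 gaps of 44 leaves 1639.52 for 4 columns, so c = 409.88 px.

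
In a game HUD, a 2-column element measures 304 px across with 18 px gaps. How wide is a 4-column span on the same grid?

626 px

304 − 1·18 = 286; ÷2 gives c = 143 px.
4-column span = 4·143 + 3·18 = 626 px.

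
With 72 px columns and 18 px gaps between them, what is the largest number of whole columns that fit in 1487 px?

Each extra column adds 72 + 18 = 90 px.
(1487 + 18) / 90 = 16.72, so 16 columns fit.

16 columns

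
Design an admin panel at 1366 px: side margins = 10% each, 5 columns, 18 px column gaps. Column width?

Margins: 10% × 1366 = 136.6 px each, so content = 1366 − 273.2 = 1092.8 px.
5c + 4·18 = 1092.8 → 5c = 1020.8 → c = 204.16 px.

204.16 px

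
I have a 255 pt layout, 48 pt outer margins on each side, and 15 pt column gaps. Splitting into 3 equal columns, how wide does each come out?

Content width = 255 − 2·48 = 159 pt.
3c + 2·15 = 159 → 3c = 129 → c = 43 pt.

43 pt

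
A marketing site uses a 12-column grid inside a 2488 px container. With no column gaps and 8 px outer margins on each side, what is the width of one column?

206 px

Take off 16 px of margins, leaving 2472 px.
12c = 2472 → c = 206 px.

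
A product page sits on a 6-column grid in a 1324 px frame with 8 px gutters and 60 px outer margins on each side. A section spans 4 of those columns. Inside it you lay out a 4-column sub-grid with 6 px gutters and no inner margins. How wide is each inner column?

195.5 px

Subtract both margins: 1324 − 2·60 = 1204 px.
6 columns + 5 gutters: 6c + 5·8 = 1204.
6c = 1204 − 40 = 1164, so c = 194 px.
Span of 4: 4·194 + 3·8 = 776 + 24 = 800 px.
4 columns + 3 gutters: 4d + 3·6 = 800.
4d = 800 − 18 = 782, so d = 195.5 px.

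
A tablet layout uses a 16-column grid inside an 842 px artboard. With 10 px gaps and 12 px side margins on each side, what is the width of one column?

41.75 px

Take off 24 px of margins, leaving 818 px.
16 columns + 15 gaps: 16c + 15·10 = 818.
16c = 818 − 150 = 668, so c = 41.75 px.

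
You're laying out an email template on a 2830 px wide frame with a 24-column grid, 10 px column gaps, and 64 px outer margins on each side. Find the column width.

103 px

Content width = 2830 − 2·64 = 2702 px.
24 columns + 23 column gaps: 24c + 23·10 = 2702.
24c = 2702 − 230 = 2472, so c = 103 px.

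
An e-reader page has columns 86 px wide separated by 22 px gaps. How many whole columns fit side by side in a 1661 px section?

Each extra column adds 86 + 22 = 108 px.
(1661 + 22) / 108 = 15.58, so 15 columns fit.

15 columns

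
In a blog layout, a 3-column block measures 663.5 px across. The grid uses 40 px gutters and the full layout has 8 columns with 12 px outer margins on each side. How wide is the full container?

1860 px

663.5 − 2·40 = 583.5; ÷3 gives c = 194.5 px.
Total width: 2·12 + 8·194.5 + 7·40 = 1860 px.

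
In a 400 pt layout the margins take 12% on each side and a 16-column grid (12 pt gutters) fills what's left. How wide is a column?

7.75 pt

Each margin = 12% of 400 = 48 pt; content = 400 − 2·48 = 304 pt.
304 − 15·12 = 124; ÷16 gives c = 7.75 pt.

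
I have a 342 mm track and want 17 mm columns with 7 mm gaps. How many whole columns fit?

14 columns

k columns need k·17 + (k−1)·7 = k·24 − 7.
k·24 − 7 ≤ 342 → k ≤ 349 / 24 ≈ 14.54, so k = 14.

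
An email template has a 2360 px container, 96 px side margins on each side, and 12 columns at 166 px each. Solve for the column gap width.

16 px

Subtract both margins: 2360 − 2·96 = 2168 px.
Columns use 1992 px, leaving 176 px across 11 column gaps = 16 px each.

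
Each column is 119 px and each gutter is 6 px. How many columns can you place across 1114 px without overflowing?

8 columns

Each extra column adds 119 + 6 = 125 px.
(1114 + 6) / 125 = 8.96, so 8 columns fit.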